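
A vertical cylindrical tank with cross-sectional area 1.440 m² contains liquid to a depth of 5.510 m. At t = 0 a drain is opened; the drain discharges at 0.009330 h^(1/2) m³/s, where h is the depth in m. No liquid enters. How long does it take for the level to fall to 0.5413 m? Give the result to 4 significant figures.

497.5 s

Accumulation of liquid (constant cross-section A): A dh/dt = −0.009330 √h.
∫ h^(−1/2) dh = −(0.009330/A) ∫ dt, giving 2√h = 2√h₀ − (0.009330/A) t.
t = 2A(√h₀ − √h)/0.009330 = 2·1.440·(√5.510 − √0.5413)/0.009330
  = 2.88000 × (2.34734 − 0.735731) / 0.009330 = 497.474 s.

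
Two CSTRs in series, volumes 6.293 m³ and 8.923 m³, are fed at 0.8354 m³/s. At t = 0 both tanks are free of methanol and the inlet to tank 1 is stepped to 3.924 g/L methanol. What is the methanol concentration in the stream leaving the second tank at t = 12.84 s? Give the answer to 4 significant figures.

1.630 g/L

Time constants: τᵢ = Vᵢ/Q for each well-mixed tank.
τ₁ = 6.293/0.8354 = 7.53292 s; τ₂ = 8.923/0.8354 = 10.6811 s.
Solving the cascade with C₁(0)=C₂(0)=0 gives C₂(t) = C_in[1 − (τ₁ e^(−t/τ₁) − τ₂ e^(−t/τ₂))/(τ₁ − τ₂)].
At t = 12.84: e^(−t/τ₁) = 0.181860, e^(−t/τ₂) = 0.300556.
C₂ = 3.924·[1 − (7.53292·0.181860 − 10.6811·0.300556)/(-3.14819)] = 3.924·0.415432 = 1.63015 g/L.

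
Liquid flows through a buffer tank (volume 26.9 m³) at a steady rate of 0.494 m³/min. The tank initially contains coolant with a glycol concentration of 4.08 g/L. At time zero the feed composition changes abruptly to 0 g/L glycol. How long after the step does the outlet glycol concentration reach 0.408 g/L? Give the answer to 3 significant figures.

125 min

Species balance: V dC/dt = Q(C_in − C) ⇒ τ = V/Q = 54.453 min.
C(t) = C_in + (C₀ − C_in) e^(−t/τ). Set C = 0.408 and solve for t:
e^(−t/τ) = (C − C_in)/(C₀ − C_in) = (0.408 − 0)/(4.08 − 0) = 0.10000
t = −τ ln(…) = 54.453 × 2.3026 = 125.38 min.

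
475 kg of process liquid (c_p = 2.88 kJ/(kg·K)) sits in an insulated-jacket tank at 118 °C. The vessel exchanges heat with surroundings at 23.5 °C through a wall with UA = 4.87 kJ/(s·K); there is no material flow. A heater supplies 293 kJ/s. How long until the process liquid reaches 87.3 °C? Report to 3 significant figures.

M c_p dT/dt = −UA(T − T_amb) + Q̇.
τ = M c_p/UA = 280.90 s; T_ss = T_amb + Q̇/UA = 23.5 + 293/4.87 = 83.664 °C.
T(t) = T_ss + (T₀ − T_ss)e^(−t/τ); set T = 87.3:
t = −τ ln[(T − T_ss)/(T₀ − T_ss)] = −280.90 · ln(0.10589) = 630.73 s.

631 s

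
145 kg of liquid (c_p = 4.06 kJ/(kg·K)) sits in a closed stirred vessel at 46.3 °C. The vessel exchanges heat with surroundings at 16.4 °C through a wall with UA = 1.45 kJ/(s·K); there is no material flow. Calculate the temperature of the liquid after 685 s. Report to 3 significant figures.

21.9 °C

M c_p dT/dt = −UA(T − T_amb).
dT/dt = (T_ss − T)/τ with T_ss = T_amb = 16.400 °C, τ = M c_p/UA = 145·4.06/1.45 = 406.00 s.
This is linear first-order; T(t) = T_ss + (T₀ − T_ss) e^(−t/τ).
T(685) = 16.400 + (29.900)·0.18504 = 21.933 °C.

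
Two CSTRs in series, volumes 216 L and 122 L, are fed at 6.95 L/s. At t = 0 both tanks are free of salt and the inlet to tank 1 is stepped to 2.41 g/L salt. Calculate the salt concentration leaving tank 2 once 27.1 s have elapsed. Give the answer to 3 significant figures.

Species balance on tank i: dCᵢ/dt = (Cᵢ₋₁ − Cᵢ)/τᵢ with τᵢ = Vᵢ/Q.
τ₁ = 216/6.95 = 31.079 s; τ₂ = 122/6.95 = 17.554 s.
Solving the cascade with C₁(0)=C₂(0)=0 gives C₂(t) = C_in[1 − (τ₁ e^(−t/τ₁) − τ₂ e^(−t/τ₂))/(τ₁ − τ₂)].
At t = 27.1: e^(−t/τ₁) = 0.41813, e^(−t/τ₂) = 0.21357.
C₂ = 2.41·[1 − (31.079·0.41813 − 17.554·0.21357)/(13.525)] = 2.41·0.31638 = 0.76247 g/L.

0.762 g/L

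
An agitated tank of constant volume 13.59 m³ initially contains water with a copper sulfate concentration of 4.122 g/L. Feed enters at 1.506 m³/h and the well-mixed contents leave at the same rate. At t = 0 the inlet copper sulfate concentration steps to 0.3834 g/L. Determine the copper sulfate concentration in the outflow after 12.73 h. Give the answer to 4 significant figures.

Unsteady species balance (constant V, well mixed): V dC/dt = Q(C_in − C).
Time constant τ = V/Q = 13.59/1.506 = 9.02390 h.
This is linear first-order; C(t) = C_in + (C₀ − C_in) e^(−t/τ).
C(12.73) = 0.3834 + (4.122 − 0.3834)·e^(−12.73/9.02390) = 0.3834 + (3.73860)·0.243973 = 1.29552 g/L.

1.296 g/L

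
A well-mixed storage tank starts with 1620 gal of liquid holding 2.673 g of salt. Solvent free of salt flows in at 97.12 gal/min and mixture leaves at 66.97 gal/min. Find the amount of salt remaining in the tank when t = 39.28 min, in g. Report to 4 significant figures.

0.7901 g

Let m(t) be the amount of salt. Volume: V(t) = V₀ + (Q_in − Q_out) t = 1620 + 30.1500 t; V(39.28) = 2804.29 gal.
Solute balance: dm/dt = 0 − Q_out C = −Q_out m/V(t).
dm/m = −Q_out dt/(V₀ + 30.1500 t); integrating gives ln(m/m₀) = −(Q_out/(Q_in−Q_out)) ln(V/V₀).
m = m₀ (V₀/V)^(Q_out/(Q_in−Q_out)) = 2.673 × (1620/2804.29)^(2.22123) = 0.790064 g.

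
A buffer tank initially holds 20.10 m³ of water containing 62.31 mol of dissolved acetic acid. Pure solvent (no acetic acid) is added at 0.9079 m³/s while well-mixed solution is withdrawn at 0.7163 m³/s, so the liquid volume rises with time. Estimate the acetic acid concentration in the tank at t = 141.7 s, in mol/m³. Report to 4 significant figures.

Let m(t) be the amount of acetic acid. Volume: V(t) = V₀ + (Q_in − Q_out) t = 20.10 + 0.191600 t; V(141.7) = 47.2497 m³.
Species balance (pure solvent in): dm/dt = −Q_out · m/V(t).
Separate: dm/m = −Q_out dt/V(t) ⇒ ln(m/m₀) = −(Q_out/(Q_in−Q_out)) ln(V/V₀).
m = m₀ (V₀/V)^(Q_out/(Q_in−Q_out)) = 62.31 × (20.10/47.2497)^(3.73852) = 2.55157 mol.
C = m/V = 2.55157/47.2497 = 0.0540019 mol/m³.

0.05400 mol/m³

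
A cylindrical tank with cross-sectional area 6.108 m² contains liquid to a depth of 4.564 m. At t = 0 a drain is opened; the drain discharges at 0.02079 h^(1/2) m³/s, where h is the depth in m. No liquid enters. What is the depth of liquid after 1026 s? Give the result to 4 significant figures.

With no inflow, A dh/dt = −0.02079 √h.
This is separable: 2 d(√h)/dt = −0.02079/A, so √h = √h₀ − (0.02079/(2A)) t.
√h = √4.564 − 0.02079·1026/(2·6.108) = 2.13635 − 1.74611 = 0.390237.
h = 0.390237² = 0.152285 m.

0.1523 m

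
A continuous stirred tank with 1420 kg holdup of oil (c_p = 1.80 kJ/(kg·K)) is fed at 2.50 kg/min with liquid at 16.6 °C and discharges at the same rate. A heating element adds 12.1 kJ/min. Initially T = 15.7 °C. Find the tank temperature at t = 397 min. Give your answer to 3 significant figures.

M c_p dT/dt = ṁ c_p (T_in − T) + Q̇.
Rearrange: dT/dt = (T_ss − T)/τ with τ = M/ṁ = 568.00 min and T_ss = T_in + Q̇/(ṁ c_p) = 19.289 °C.
T approaches T_ss exponentially: T(t) = T_ss + (T₀ − T_ss) e^(−t/τ).
T(397) = 19.289 + (-3.5889)·e^(−397/568.00) = 19.289 + (-3.5889)·0.49711 = 17.505 °C.

17.5 °C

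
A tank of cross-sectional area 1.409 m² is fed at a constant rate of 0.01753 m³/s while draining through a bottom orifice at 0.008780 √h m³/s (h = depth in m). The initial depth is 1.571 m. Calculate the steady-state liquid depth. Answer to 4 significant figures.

A dh/dt = Q_in − 0.008780 √h. Steady state requires inflow = outflow:
Q_in = 0.008780 √h_ss ⇒ √h_ss = 0.01753/0.008780 = 1.99658.
h_ss = 1.99658² = 3.98634 m. (Since h₀ = 1.571 m < h_ss, the level will rise toward this value.)

3.986 m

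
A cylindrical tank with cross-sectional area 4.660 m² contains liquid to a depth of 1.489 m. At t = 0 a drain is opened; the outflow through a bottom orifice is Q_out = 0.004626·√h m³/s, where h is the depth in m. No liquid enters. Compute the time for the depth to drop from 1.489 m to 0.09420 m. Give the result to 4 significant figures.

With no inflow, A dh/dt = −0.004626 √h.
Separate and integrate: 2(√h − √h₀) = −(0.004626/A) t.
t = 2A(√h₀ − √h)/0.004626 = 2·4.660·(√1.489 − √0.09420)/0.004626
  = 9.32000 × (1.22025 − 0.306920) / 0.004626 = 1840.08 s.

1840 s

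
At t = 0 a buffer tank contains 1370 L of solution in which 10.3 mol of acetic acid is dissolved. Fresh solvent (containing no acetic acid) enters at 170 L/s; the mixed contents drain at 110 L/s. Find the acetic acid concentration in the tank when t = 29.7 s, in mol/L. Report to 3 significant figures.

Let m(t) be the amount of acetic acid. Volume: V(t) = V₀ + (Q_in − Q_out) t = 1370 + 60.000 t; V(29.7) = 3152.0 L.
Species balance (pure solvent in): dm/dt = −Q_out · m/V(t).
dm/m = −Q_out dt/(V₀ + 60.000 t); integrating gives ln(m/m₀) = −(Q_out/(Q_in−Q_out)) ln(V/V₀).
m = m₀ (V₀/V)^(Q_out/(Q_in−Q_out)) = 10.3 × (1370/3152.0)^(1.8333) = 2.2357 mol.
C = m/V = 2.2357/3152.0 = 0.00070930 mol/L.

0.000709 mol/L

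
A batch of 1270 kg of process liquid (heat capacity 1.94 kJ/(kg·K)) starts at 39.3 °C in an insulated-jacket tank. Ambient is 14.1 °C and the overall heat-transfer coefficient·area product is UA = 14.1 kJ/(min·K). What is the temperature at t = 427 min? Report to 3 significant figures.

16.3 °C

First-law balance (no shaft work): M c_p dT/dt = −UA(T − T_amb).
dT/dt = (T_ss − T)/τ with T_ss = T_amb = 14.100 °C, τ = M c_p/UA = 1270·1.94/14.1 = 174.74 min.
Integrating: T(t) = T_ss + (T₀ − T_ss) e^(−t/τ).
T(427) = 14.100 + (25.200)·0.086842 = 16.288 °C.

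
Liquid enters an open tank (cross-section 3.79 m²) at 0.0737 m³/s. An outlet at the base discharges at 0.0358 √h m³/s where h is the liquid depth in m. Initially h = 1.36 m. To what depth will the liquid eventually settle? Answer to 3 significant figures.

A dh/dt = Q_in − 0.0358 √h. Steady state requires inflow = outflow:
Q_in = 0.0358 √h_ss ⇒ √h_ss = 0.0737/0.0358 = 2.0587.
h_ss = 2.0587² = 4.2381 m. (Since h₀ = 1.36 m < h_ss, the level will rise toward this value.)

4.24 m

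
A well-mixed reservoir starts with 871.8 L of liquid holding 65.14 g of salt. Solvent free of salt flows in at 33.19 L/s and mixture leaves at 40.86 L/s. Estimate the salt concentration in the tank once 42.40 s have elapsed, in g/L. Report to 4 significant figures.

0.009910 g/L

Total volume: dV/dt = Q_in − Q_out = -7.67000 L/s, so V(t) = 871.8 − 7.67000 t and V(42.40) = 546.592 L.
Species balance (pure solvent in): dm/dt = −Q_out · m/V(t).
Separate: dm/m = −Q_out dt/V(t) ⇒ ln(m/m₀) = −(Q_out/(Q_in−Q_out)) ln(V/V₀).
m = m₀ (V₀/V)^(Q_out/(Q_in−Q_out)) = 65.14 × (871.8/546.592)^(-5.32725) = 5.41663 g.
C = m/V = 5.41663/546.592 = 0.00990982 g/L.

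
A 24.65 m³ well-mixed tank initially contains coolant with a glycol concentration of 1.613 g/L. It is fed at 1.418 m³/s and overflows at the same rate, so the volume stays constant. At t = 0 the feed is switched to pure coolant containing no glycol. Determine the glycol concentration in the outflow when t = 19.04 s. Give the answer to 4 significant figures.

0.5395 g/L

Transient balance on the dissolved component: V dC/dt = Q(C_in − C).
So dC/dt = (C_in − C)/τ with τ = V/Q = 24.65/1.418 = 17.3836 s.
C approaches C_in exponentially: C(t) = C_in + (C₀ − C_in) e^(−t/τ).
C(19.04) = 0 + (1.613 − 0)·e^(−19.04/17.3836) = 0 + (1.61300)·0.334445 = 0.539460 g/L.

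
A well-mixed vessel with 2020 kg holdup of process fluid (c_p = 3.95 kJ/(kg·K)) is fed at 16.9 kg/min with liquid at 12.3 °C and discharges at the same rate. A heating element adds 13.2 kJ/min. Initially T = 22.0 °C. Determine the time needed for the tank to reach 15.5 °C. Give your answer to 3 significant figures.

138 min

M c_p dT/dt = ṁ c_p (T_in − T) + Q̇.
τ = M/ṁ = 119.53 min; T_ss = T_in + Q̇/(ṁ c_p) = 12.498 °C.
T(t) = T_ss + (T₀ − T_ss) e^(−t/τ). Set T = 15.5:
e^(−t/τ) = (15.5 − 12.498)/(22.0 − 12.498) = 0.31595
t = −119.53 · ln(0.31595) = 137.71 min.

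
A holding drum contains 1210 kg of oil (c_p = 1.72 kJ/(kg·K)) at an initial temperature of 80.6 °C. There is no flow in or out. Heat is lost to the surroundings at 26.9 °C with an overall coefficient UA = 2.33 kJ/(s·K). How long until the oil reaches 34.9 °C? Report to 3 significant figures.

1700 s

Heat balance on the well-mixed liquid: M c_p dT/dt = −UA(T − T_amb).
τ = M c_p/UA = 893.22 s; T_ss = T_amb = 26.900 °C.
T(t) = T_ss + (T₀ − T_ss)e^(−t/τ); set T = 34.9:
t = −τ ln[(T − T_ss)/(T₀ − T_ss)] = −893.22 · ln(0.14898) = 1700.7 s.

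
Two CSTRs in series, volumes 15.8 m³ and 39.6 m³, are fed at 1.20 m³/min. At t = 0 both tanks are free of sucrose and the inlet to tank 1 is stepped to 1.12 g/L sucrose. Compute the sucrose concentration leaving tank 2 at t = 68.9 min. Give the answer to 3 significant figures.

0.893 g/L

Time constants: τᵢ = Vᵢ/Q for each well-mixed tank.
τ₁ = 15.8/1.20 = 13.167 min; τ₂ = 39.6/1.20 = 33.000 min.
Tank 1: C₁ = C_in(1 − e^(−t/τ₁)). Tank 2 (τ₁ ≠ τ₂): C₂ = C_in[1 − (τ₁ e^(−t/τ₁) − τ₂ e^(−t/τ₂))/(τ₁ − τ₂)].
At t = 68.9: e^(−t/τ₁) = 0.0053380, e^(−t/τ₂) = 0.12395.
C₂ = 1.12·[1 − (13.167·0.0053380 − 33.000·0.12395)/(-19.833)] = 1.12·0.79731 = 0.89298 g/L.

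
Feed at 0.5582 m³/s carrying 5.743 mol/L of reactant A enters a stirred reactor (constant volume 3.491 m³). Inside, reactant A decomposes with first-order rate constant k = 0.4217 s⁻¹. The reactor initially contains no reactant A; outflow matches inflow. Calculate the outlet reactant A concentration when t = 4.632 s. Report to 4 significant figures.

Species balance: V dC/dt = Q C_in − Q C − k V C.
This is linear with rate a = Q/V + k = 0.581597 s⁻¹.
C_ss = Q C_in/(Q + kV) = 1.57891 mol/L; C(t) = C_ss + (C₀ − C_ss) e^(−a t).
C(4.632) = 1.57891 + (-1.57891)·e^(−0.581597·4.632) = 1.57891 + (-1.57891)·0.0676129 = 1.47215 mol/L.

1.472 mol/L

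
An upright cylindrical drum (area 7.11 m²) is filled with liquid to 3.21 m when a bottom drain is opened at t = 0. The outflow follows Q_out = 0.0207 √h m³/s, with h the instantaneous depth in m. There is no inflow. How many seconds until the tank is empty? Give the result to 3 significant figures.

1230 s

With no inflow, A dh/dt = −0.0207 √h.
∫ h^(−1/2) dh = −(0.0207/A) ∫ dt, giving 2√h = 2√h₀ − (0.0207/A) t.
Set h = 0: 2√h₀ = (0.0207/A) t_empty ⇒ t_empty = 2A√h₀/0.0207.
t_empty = 2·7.11·√3.21/0.0207 = 14.220·1.7916/0.0207 = 1230.8 s.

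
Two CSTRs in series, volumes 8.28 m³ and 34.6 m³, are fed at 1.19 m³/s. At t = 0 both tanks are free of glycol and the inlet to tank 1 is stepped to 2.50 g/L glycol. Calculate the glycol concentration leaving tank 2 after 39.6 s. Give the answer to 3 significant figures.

1.66 g/L

Species balance on tank i: dCᵢ/dt = (Cᵢ₋₁ − Cᵢ)/τᵢ with τᵢ = Vᵢ/Q.
τ₁ = 8.28/1.19 = 6.9580 s; τ₂ = 34.6/1.19 = 29.076 s.
Tank 1: C₁ = C_in(1 − e^(−t/τ₁)). Tank 2 (τ₁ ≠ τ₂): C₂ = C_in[1 − (τ₁ e^(−t/τ₁) − τ₂ e^(−t/τ₂))/(τ₁ − τ₂)].
At t = 39.6: e^(−t/τ₁) = 0.0033752, e^(−t/τ₂) = 0.25616.
C₂ = 2.50·[1 − (6.9580·0.0033752 − 29.076·0.25616)/(-22.118)] = 2.50·0.66432 = 1.6608 g/L.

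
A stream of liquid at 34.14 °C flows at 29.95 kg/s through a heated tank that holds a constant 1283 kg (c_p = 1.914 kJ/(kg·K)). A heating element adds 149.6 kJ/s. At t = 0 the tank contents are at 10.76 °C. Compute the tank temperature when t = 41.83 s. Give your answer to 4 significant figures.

26.96 °C

M c_p dT/dt = ṁ c_p (T_in − T) + Q̇.
τ = M/ṁ = 42.8381 s; T_ss = T_in + Q̇/(ṁ c_p) = 34.14 + 149.6/(29.95·1.914) = 36.7497 °C.
Integrating: T(t) = T_ss + (T₀ − T_ss) e^(−t/τ).
T(41.83) = 36.7497 + (-25.9897)·e^(−41.83/42.8381) = 36.7497 + (-25.9897)·0.376639 = 26.9610 °C.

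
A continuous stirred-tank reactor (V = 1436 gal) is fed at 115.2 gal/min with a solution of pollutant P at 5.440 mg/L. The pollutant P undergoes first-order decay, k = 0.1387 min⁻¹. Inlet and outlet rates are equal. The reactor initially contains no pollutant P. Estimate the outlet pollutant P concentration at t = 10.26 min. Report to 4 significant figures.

1.783 mg/L

Species balance: V dC/dt = Q C_in − Q C − k V C.
This is linear with rate a = Q/V + k = 0.218923 min⁻¹.
C_ss = Q C_in/(Q + kV) = 1.99345 mg/L; C(t) = C_ss + (C₀ − C_ss) e^(−a t).
C(10.26) = 1.99345 + (-1.99345)·e^(−0.218923·10.26) = 1.99345 + (-1.99345)·0.105806 = 1.78253 mg/L.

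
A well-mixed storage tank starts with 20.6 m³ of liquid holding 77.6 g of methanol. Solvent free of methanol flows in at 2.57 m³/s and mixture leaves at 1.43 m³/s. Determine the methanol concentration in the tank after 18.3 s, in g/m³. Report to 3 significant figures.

0.778 g/m³

Total volume: dV/dt = Q_in − Q_out = 1.1400 m³/s, so V(t) = 20.6 + 1.1400 t and V(18.3) = 41.462 m³.
Solute balance: dm/dt = 0 − Q_out C = −Q_out m/V(t).
Separate: dm/m = −Q_out dt/V(t) ⇒ ln(m/m₀) = −(Q_out/(Q_in−Q_out)) ln(V/V₀).
m = m₀ (V₀/V)^(Q_out/(Q_in−Q_out)) = 77.6 × (20.6/41.462)^(1.2544) = 32.270 g.
C = m/V = 32.270/41.462 = 0.77831 g/m³.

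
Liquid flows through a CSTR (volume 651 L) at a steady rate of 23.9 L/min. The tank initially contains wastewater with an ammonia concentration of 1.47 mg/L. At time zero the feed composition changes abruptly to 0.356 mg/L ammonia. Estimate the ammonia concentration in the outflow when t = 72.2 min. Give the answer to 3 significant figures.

0.435 mg/L

Accumulation = in − out for the solute gives V dC/dt = Q(C_in − C).
So dC/dt = (C_in − C)/τ with τ = V/Q = 651/23.9 = 27.238 min.
C approaches C_in exponentially: C(t) = C_in + (C₀ − C_in) e^(−t/τ).
C(72.2) = 0.356 + (1.47 − 0.356)·e^(−72.2/27.238) = 0.356 + (1.1140)·0.070605 = 0.43465 mg/L.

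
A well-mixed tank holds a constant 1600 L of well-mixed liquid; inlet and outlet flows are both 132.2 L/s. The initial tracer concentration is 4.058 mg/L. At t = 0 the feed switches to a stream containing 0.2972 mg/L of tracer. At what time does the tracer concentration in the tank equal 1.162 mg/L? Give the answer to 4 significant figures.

Accumulation = in − out for the solute gives V dC/dt = Q(C_in − C), so τ = V/Q = 12.1029 s.
C(t) = C_in + (C₀ − C_in) e^(−t/τ). Set C = 1.162 and solve for t:
e^(−t/τ) = (C − C_in)/(C₀ − C_in) = (1.162 − 0.2972)/(4.058 − 0.2972) = 0.229951
t = −τ ln(…) = 12.1029 × 1.46989 = 17.7899 s.

17.79 s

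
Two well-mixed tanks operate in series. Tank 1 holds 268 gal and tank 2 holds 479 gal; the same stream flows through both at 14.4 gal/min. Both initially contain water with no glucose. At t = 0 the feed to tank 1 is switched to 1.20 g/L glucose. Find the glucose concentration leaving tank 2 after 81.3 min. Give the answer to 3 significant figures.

0.983 g/L

Time constants: τᵢ = Vᵢ/Q for each well-mixed tank.
τ₁ = 268/14.4 = 18.611 min; τ₂ = 479/14.4 = 33.264 min.
Tank 1: C₁ = C_in(1 − e^(−t/τ₁)). Tank 2 (τ₁ ≠ τ₂): C₂ = C_in[1 − (τ₁ e^(−t/τ₁) − τ₂ e^(−t/τ₂))/(τ₁ − τ₂)].
At t = 81.3: e^(−t/τ₁) = 0.012672, e^(−t/τ₂) = 0.086805.
C₂ = 1.20·[1 − (18.611·0.012672 − 33.264·0.086805)/(-14.653)] = 1.20·0.81904 = 0.98284 g/L.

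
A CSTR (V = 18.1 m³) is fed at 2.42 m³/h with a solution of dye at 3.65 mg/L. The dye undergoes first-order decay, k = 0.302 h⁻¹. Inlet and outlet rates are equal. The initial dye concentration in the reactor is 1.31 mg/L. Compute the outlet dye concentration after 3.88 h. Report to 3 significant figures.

1.16 mg/L

Species balance: V dC/dt = Q C_in − Q C − k V C.
dC/dt = (Q/V) C_in − (Q/V + k) C; effective rate a = Q/V + k = 0.13370 + 0.302 = 0.43570 h⁻¹.
C_ss = Q C_in/(Q + kV) = 1.1201 mg/L; C(t) = C_ss + (C₀ − C_ss) e^(−a t).
C(3.88) = 1.1201 + (0.18994)·e^(−0.43570·3.88) = 1.1201 + (0.18994)·0.18442 = 1.1551 mg/L.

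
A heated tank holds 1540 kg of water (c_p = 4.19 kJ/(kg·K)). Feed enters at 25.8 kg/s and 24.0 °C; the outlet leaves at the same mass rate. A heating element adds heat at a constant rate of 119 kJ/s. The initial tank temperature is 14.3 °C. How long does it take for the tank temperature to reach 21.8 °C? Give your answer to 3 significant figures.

70.8 s

Energy balance: M c_p dT/dt = ṁ c_p (T_in − T) + 119.
τ = M/ṁ = 59.690 s; T_ss = T_in + Q̇/(ṁ c_p) = 25.101 °C.
T(t) = T_ss + (T₀ − T_ss) e^(−t/τ). Set T = 21.8:
e^(−t/τ) = (21.8 − 25.101)/(14.3 − 25.101) = 0.30561
t = −59.690 · ln(0.30561) = 70.760 s.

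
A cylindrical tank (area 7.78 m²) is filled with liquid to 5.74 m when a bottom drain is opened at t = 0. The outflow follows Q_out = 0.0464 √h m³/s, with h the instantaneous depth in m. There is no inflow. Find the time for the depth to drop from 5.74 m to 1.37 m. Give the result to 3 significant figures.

Unsteady balance on liquid volume: A dh/dt = −0.0464 √h.
∫ h^(−1/2) dh = −(0.0464/A) ∫ dt, giving 2√h = 2√h₀ − (0.0464/A) t.
t = 2A(√h₀ − √h)/0.0464 = 2·7.78·(√5.74 − √1.37)/0.0464
  = 15.560 × (2.3958 − 1.1705) / 0.0464 = 410.92 s.

411 s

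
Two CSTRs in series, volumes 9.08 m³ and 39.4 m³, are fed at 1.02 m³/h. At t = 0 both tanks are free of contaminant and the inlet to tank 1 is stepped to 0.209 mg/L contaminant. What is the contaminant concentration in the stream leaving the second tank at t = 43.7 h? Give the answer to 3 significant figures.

Time constants: τᵢ = Vᵢ/Q for each well-mixed tank.
τ₁ = 9.08/1.02 = 8.9020 h; τ₂ = 39.4/1.02 = 38.627 h.
Solving the cascade with C₁(0)=C₂(0)=0 gives C₂(t) = C_in[1 − (τ₁ e^(−t/τ₁) − τ₂ e^(−t/τ₂))/(τ₁ − τ₂)].
At t = 43.7: e^(−t/τ₁) = 0.0073796, e^(−t/τ₂) = 0.32261.
C₂ = 0.209·[1 − (8.9020·0.0073796 − 38.627·0.32261)/(-29.725)] = 0.209·0.58299 = 0.12185 mg/L.

0.122 mg/L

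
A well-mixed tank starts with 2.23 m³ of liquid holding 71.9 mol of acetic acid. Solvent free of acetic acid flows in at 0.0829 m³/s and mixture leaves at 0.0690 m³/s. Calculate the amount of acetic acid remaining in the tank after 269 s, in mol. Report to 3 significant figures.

Let m(t) be the amount of acetic acid. Volume: V(t) = V₀ + (Q_in − Q_out) t = 2.23 + 0.013900 t; V(269) = 5.9691 m³.
No acetic acid enters, so dm/dt = −Q_out · (m/V).
Separate: dm/m = −Q_out dt/V(t) ⇒ ln(m/m₀) = −(Q_out/(Q_in−Q_out)) ln(V/V₀).
m = m₀ (V₀/V)^(Q_out/(Q_in−Q_out)) = 71.9 × (2.23/5.9691)^(4.9640) = 0.54211 mol.

0.542 mol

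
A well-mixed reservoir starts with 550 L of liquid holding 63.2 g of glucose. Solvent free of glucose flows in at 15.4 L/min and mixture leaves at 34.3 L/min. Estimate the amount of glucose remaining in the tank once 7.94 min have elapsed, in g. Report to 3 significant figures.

Let m(t) be the amount of glucose. Volume: V(t) = V₀ + (Q_in − Q_out) t = 550 − 18.900 t; V(7.94) = 399.93 L.
No glucose enters, so dm/dt = −Q_out · (m/V).
dm/m = −Q_out dt/(V₀ − 18.900 t); integrating gives ln(m/m₀) = −(Q_out/(Q_in−Q_out)) ln(V/V₀).
m = m₀ (V₀/V)^(Q_out/(Q_in−Q_out)) = 63.2 × (550/399.93)^(-1.8148) = 35.448 g.

35.4 g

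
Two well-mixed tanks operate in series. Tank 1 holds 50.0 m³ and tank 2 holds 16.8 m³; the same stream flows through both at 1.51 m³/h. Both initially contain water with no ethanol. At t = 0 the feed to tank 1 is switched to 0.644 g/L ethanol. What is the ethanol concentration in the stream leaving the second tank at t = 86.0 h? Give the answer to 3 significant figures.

0.572 g/L

Species balance on tank i: dCᵢ/dt = (Cᵢ₋₁ − Cᵢ)/τᵢ with τᵢ = Vᵢ/Q.
τ₁ = 50.0/1.51 = 33.113 h; τ₂ = 16.8/1.51 = 11.126 h.
Tank 1: C₁ = C_in(1 − e^(−t/τ₁)). Tank 2 (τ₁ ≠ τ₂): C₂ = C_in[1 − (τ₁ e^(−t/τ₁) − τ₂ e^(−t/τ₂))/(τ₁ − τ₂)].
At t = 86.0: e^(−t/τ₁) = 0.074482, e^(−t/τ₂) = 0.00043955.
C₂ = 0.644·[1 − (33.113·0.074482 − 11.126·0.00043955)/(21.987)] = 0.644·0.88805 = 0.57190 g/L.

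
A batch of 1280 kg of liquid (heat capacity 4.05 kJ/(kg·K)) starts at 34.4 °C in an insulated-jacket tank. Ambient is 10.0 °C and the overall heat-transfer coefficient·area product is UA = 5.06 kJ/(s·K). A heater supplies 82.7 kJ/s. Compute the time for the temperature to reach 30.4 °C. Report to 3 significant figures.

703 s

Lumped-capacitance energy balance: M c_p dT/dt = UA(T_amb − T) + Q̇.
τ = M c_p/UA = 1024.5 s; T_ss = T_amb + Q̇/UA = 10.0 + 82.7/5.06 = 26.344 °C.
T(t) = T_ss + (T₀ − T_ss)e^(−t/τ); set T = 30.4:
t = −τ ln[(T − T_ss)/(T₀ − T_ss)] = −1024.5 · ln(0.50348) = 703.02 s.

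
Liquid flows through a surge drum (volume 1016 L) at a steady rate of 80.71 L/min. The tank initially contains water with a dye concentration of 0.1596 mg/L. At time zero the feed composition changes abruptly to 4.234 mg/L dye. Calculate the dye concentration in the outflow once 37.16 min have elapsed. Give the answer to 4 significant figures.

4.021 mg/L

Mass balance on the solute (V constant): V dC/dt = Q(C_in − C).
So dC/dt = (C_in − C)/τ with τ = V/Q = 1016/80.71 = 12.5883 min.
This is linear first-order; C(t) = C_in + (C₀ − C_in) e^(−t/τ).
C(37.16) = 4.234 + (0.1596 − 4.234)·e^(−37.16/12.5883) = 4.234 + (-4.07440)·0.0522376 = 4.02116 mg/L.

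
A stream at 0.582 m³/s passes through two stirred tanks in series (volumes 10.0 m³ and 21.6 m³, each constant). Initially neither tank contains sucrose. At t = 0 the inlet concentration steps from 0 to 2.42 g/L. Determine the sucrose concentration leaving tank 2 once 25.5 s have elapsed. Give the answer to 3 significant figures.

0.626 g/L

Each tank obeys Vᵢ dCᵢ/dt = Q(Cᵢ₋₁ − Cᵢ), so τᵢ = Vᵢ/Q.
τ₁ = 10.0/0.582 = 17.182 s; τ₂ = 21.6/0.582 = 37.113 s.
Solving the cascade with C₁(0)=C₂(0)=0 gives C₂(t) = C_in[1 − (τ₁ e^(−t/τ₁) − τ₂ e^(−t/τ₂))/(τ₁ − τ₂)].
At t = 25.5: e^(−t/τ₁) = 0.22671, e^(−t/τ₂) = 0.50304.
C₂ = 2.42·[1 − (17.182·0.22671 − 37.113·0.50304)/(-19.931)] = 2.42·0.25874 = 0.62615 g/L.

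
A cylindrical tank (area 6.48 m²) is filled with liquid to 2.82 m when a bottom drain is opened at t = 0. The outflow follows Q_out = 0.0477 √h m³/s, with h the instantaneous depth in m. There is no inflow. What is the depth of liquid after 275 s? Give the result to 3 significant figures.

Accumulation of liquid (constant cross-section A): A dh/dt = −0.0477 √h.
∫ h^(−1/2) dh = −(0.0477/A) ∫ dt, giving 2√h = 2√h₀ − (0.0477/A) t.
√h = √2.82 − 0.0477·275/(2·6.48) = 1.6793 − 1.0122 = 0.66713.
h = 0.66713² = 0.44507 m.

0.445 m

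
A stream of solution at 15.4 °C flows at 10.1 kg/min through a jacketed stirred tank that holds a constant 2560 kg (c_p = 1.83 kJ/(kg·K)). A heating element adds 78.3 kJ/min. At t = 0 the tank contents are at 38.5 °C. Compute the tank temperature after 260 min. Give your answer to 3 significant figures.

Unsteady energy balance on the tank contents: M c_p dT/dt = ṁ c_p (T_in − T) + 78.3.
τ = M/ṁ = 253.47 min; T_ss = T_in + Q̇/(ṁ c_p) = 15.4 + 78.3/(10.1·1.83) = 19.636 °C.
T approaches T_ss exponentially: T(t) = T_ss + (T₀ − T_ss) e^(−t/τ).
T(260) = 19.636 + (18.864)·e^(−260/253.47) = 19.636 + (18.864)·0.35852 = 26.399 °C.

26.4 °C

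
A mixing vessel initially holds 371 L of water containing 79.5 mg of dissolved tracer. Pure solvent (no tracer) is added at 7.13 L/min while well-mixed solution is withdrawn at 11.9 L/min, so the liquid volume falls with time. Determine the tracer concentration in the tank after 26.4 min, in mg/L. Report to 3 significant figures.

Let m(t) be the amount of tracer. Volume: V(t) = V₀ + (Q_in − Q_out) t = 371 − 4.7700 t; V(26.4) = 245.07 L.
Species balance (pure solvent in): dm/dt = −Q_out · m/V(t).
Separate: dm/m = −Q_out dt/V(t) ⇒ ln(m/m₀) = −(Q_out/(Q_in−Q_out)) ln(V/V₀).
m = m₀ (V₀/V)^(Q_out/(Q_in−Q_out)) = 79.5 × (371/245.07)^(-2.4948) = 28.256 mg.
C = m/V = 28.256/245.07 = 0.11530 mg/L.

0.115 mg/L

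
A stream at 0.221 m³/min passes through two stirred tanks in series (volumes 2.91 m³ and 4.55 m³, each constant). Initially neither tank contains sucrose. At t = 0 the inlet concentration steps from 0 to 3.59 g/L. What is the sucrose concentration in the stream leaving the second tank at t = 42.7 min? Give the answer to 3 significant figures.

2.59 g/L

Each tank obeys Vᵢ dCᵢ/dt = Q(Cᵢ₋₁ − Cᵢ), so τᵢ = Vᵢ/Q.
τ₁ = 2.91/0.221 = 13.167 min; τ₂ = 4.55/0.221 = 20.588 min.
Tank 1: C₁ = C_in(1 − e^(−t/τ₁)). Tank 2 (τ₁ ≠ τ₂): C₂ = C_in[1 − (τ₁ e^(−t/τ₁) − τ₂ e^(−t/τ₂))/(τ₁ − τ₂)].
At t = 42.7: e^(−t/τ₁) = 0.039052, e^(−t/τ₂) = 0.12568.
C₂ = 3.59·[1 − (13.167·0.039052 − 20.588·0.12568)/(-7.4208)] = 3.59·0.72060 = 2.5870 g/L.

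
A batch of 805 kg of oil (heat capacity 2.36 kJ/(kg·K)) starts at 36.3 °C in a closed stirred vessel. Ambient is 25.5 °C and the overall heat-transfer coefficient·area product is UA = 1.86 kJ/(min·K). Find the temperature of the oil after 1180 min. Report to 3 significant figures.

28.9 °C

Lumped-capacitance energy balance: M c_p dT/dt = UA(T_amb − T).
dT/dt = (T_ss − T)/τ with T_ss = T_amb = 25.500 °C, τ = M c_p/UA = 805·2.36/1.86 = 1021.4 min.
T approaches T_ss exponentially: T(t) = T_ss + (T₀ − T_ss) e^(−t/τ).
T(1180) = 25.500 + (10.800)·0.31497 = 28.902 °C.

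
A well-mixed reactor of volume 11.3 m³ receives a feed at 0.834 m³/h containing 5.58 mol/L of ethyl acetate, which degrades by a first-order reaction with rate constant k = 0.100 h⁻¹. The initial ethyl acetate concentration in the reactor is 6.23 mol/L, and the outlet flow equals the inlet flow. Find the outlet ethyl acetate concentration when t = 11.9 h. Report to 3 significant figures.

2.86 mol/L

Species balance: V dC/dt = Q C_in − Q C − k V C.
This is linear with rate a = Q/V + k = 0.17381 h⁻¹.
C_ss = Q C_in/(Q + kV) = 2.3695 mol/L; C(t) = C_ss + (C₀ − C_ss) e^(−a t).
C(11.9) = 2.3695 + (3.8605)·e^(−0.17381·11.9) = 2.3695 + (3.8605)·0.12640 = 2.8575 mol/L.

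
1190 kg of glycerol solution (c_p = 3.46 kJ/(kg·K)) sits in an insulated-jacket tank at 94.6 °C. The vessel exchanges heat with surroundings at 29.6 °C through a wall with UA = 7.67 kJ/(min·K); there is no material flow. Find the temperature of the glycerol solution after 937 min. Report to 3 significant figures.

40.9 °C

Unsteady energy balance on the tank contents: M c_p dT/dt = −UA(T − T_amb).
dT/dt = (T_ss − T)/τ with T_ss = T_amb = 29.600 °C, τ = M c_p/UA = 1190·3.46/7.67 = 536.82 min.
Solution: T(t) = T_ss + (T₀ − T_ss) e^(−t/τ).
T(937) = 29.600 + (65.000)·0.17456 = 40.947 °C.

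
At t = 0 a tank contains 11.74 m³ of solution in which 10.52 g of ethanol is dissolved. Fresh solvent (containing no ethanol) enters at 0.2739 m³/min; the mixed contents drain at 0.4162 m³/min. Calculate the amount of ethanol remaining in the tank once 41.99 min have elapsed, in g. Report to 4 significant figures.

1.314 g

Total volume: dV/dt = Q_in − Q_out = -0.142300 m³/min, so V(t) = 11.74 − 0.142300 t and V(41.99) = 5.76482 m³.
No ethanol enters, so dm/dt = −Q_out · (m/V).
Separate: dm/m = −Q_out dt/V(t) ⇒ ln(m/m₀) = −(Q_out/(Q_in−Q_out)) ln(V/V₀).
m = m₀ (V₀/V)^(Q_out/(Q_in−Q_out)) = 10.52 × (11.74/5.76482)^(-2.92481) = 1.31400 g.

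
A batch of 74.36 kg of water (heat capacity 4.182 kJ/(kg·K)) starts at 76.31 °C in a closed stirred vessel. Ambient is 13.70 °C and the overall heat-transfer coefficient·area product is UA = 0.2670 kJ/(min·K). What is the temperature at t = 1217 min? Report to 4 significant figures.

35.72 °C

M c_p dT/dt = −UA(T − T_amb).
dT/dt = (T_ss − T)/τ with T_ss = T_amb = 13.7000 °C, τ = M c_p/UA = 74.36·4.182/0.2670 = 1164.69 min.
Solution: T(t) = T_ss + (T₀ − T_ss) e^(−t/τ).
T(1217) = 13.7000 + (62.6100)·0.351724 = 35.7214 °C.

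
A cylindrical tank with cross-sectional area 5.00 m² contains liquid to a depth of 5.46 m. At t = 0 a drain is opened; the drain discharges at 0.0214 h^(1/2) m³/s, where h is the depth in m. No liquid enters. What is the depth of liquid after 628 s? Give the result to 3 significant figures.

0.986 m

Accumulation of liquid (constant cross-section A): A dh/dt = −0.0214 √h.
Separate and integrate: 2(√h − √h₀) = −(0.0214/A) t.
√h = √5.46 − 0.0214·628/(2·5.00) = 2.3367 − 1.3439 = 0.99274.
h = 0.99274² = 0.98554 m.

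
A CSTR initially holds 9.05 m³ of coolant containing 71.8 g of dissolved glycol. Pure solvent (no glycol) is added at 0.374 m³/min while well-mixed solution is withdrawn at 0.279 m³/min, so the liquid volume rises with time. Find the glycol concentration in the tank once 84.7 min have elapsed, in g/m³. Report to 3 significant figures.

Let m(t) be the amount of glycol. Volume: V(t) = V₀ + (Q_in − Q_out) t = 9.05 + 0.095000 t; V(84.7) = 17.096 m³.
Solute balance: dm/dt = 0 − Q_out C = −Q_out m/V(t).
Separate: dm/m = −Q_out dt/V(t) ⇒ ln(m/m₀) = −(Q_out/(Q_in−Q_out)) ln(V/V₀).
m = m₀ (V₀/V)^(Q_out/(Q_in−Q_out)) = 71.8 × (9.05/17.096)^(2.9368) = 11.087 g.
C = m/V = 11.087/17.096 = 0.64847 g/m³.

0.648 g/m³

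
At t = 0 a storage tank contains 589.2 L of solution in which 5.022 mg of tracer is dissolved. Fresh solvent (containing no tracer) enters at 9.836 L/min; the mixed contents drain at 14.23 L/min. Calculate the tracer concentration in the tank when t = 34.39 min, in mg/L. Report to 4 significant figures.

0.004391 mg/L

Let m(t) be the amount of tracer. Volume: V(t) = V₀ + (Q_in − Q_out) t = 589.2 − 4.39400 t; V(34.39) = 438.090 L.
Solute balance: dm/dt = 0 − Q_out C = −Q_out m/V(t).
Separate: dm/m = −Q_out dt/V(t) ⇒ ln(m/m₀) = −(Q_out/(Q_in−Q_out)) ln(V/V₀).
m = m₀ (V₀/V)^(Q_out/(Q_in−Q_out)) = 5.022 × (589.2/438.090)^(-3.23851) = 1.92346 mg.
C = m/V = 1.92346/438.090 = 0.00439056 mg/L.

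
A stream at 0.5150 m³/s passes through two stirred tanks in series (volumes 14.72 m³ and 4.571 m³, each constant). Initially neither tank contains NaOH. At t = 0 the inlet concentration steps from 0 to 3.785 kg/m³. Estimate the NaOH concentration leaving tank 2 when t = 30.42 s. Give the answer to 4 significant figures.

Each tank obeys Vᵢ dCᵢ/dt = Q(Cᵢ₋₁ − Cᵢ), so τᵢ = Vᵢ/Q.
τ₁ = 14.72/0.5150 = 28.5825 s; τ₂ = 4.571/0.5150 = 8.87573 s.
Solving the cascade with C₁(0)=C₂(0)=0 gives C₂(t) = C_in[1 − (τ₁ e^(−t/τ₁) − τ₂ e^(−t/τ₂))/(τ₁ − τ₂)].
At t = 30.42: e^(−t/τ₁) = 0.344974, e^(−t/τ₂) = 0.0324737.
C₂ = 3.785·[1 − (28.5825·0.344974 − 8.87573·0.0324737)/(19.7068)] = 3.785·0.514279 = 1.94655 kg/m³.

1.947 kg/m³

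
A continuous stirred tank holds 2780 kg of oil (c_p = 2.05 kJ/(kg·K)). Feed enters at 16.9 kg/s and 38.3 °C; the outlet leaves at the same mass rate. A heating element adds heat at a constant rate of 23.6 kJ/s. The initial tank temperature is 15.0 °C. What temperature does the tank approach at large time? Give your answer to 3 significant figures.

39.0 °C

Unsteady energy balance on the tank contents: M c_p dT/dt = ṁ c_p (T_in − T) + 23.6.
At steady state dT/dt = 0 ⇒ T_ss = T_in + Q̇/(ṁ c_p) = 38.3 + 23.6/(16.9·2.05) = 38.981 °C.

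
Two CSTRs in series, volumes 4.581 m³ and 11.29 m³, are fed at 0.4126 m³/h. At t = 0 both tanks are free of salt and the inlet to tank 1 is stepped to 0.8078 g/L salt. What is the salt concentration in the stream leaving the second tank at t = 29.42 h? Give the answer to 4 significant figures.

0.3829 g/L

Each tank obeys Vᵢ dCᵢ/dt = Q(Cᵢ₋₁ − Cᵢ), so τᵢ = Vᵢ/Q.
τ₁ = 4.581/0.4126 = 11.1028 h; τ₂ = 11.29/0.4126 = 27.3631 h.
Solving the cascade with C₁(0)=C₂(0)=0 gives C₂(t) = C_in[1 − (τ₁ e^(−t/τ₁) − τ₂ e^(−t/τ₂))/(τ₁ − τ₂)].
At t = 29.42: e^(−t/τ₁) = 0.0706660, e^(−t/τ₂) = 0.341239.
C₂ = 0.8078·[1 − (11.1028·0.0706660 − 27.3631·0.341239)/(-16.2603)] = 0.8078·0.474010 = 0.382905 g/L.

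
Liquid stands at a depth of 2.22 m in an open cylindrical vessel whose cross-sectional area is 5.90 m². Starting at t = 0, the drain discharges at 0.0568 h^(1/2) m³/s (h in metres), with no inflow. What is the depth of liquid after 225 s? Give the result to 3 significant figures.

0.166 m

With no inflow, A dh/dt = −0.0568 √h.
This is separable: 2 d(√h)/dt = −0.0568/A, so √h = √h₀ − (0.0568/(2A)) t.
√h = √2.22 − 0.0568·225/(2·5.90) = 1.4900 − 1.0831 = 0.40692.
h = 0.40692² = 0.16558 m.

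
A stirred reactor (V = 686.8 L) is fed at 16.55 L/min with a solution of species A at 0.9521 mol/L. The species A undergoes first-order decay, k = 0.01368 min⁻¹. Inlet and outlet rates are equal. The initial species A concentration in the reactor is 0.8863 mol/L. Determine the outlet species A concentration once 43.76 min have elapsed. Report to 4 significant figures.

0.6607 mol/L

Species balance: V dC/dt = Q C_in − Q C − k V C.
dC/dt = (Q/V) C_in − (Q/V + k) C; effective rate a = Q/V + k = 0.0240973 + 0.01368 = 0.0377773 min⁻¹.
C_ss = Q C_in/(Q + kV) = 0.607323 mol/L; C(t) = C_ss + (C₀ − C_ss) e^(−a t).
C(43.76) = 0.607323 + (0.278977)·e^(−0.0377773·43.76) = 0.607323 + (0.278977)·0.191449 = 0.660733 mol/L.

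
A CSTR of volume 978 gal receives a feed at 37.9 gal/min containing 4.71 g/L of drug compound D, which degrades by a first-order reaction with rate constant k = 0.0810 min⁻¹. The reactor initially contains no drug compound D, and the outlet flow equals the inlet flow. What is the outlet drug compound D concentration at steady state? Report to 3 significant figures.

V dC/dt = Q(C_in − C) − k V C.
Steady state (dC/dt = 0): C_ss = Q C_in/(Q + kV) = C_in/(1 + kV/Q).
C_ss = 37.9·4.71/(37.9 + 0.0810·978) = 178.51/117.12 = 1.5242 g/L.

1.52 g/L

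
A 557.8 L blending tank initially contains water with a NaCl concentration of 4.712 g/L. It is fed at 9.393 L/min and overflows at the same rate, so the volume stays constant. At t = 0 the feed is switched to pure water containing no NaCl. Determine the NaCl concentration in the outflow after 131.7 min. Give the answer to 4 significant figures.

Unsteady species balance (constant V, well mixed): V dC/dt = Q(C_in − C).
Time constant τ = V/Q = 557.8/9.393 = 59.3846 min.
This is linear first-order; C(t) = C_in + (C₀ − C_in) e^(−t/τ).
C(131.7) = 0 + (4.712 − 0)·e^(−131.7/59.3846) = 0 + (4.71200)·0.108854 = 0.512922 g/L.

0.5129 g/L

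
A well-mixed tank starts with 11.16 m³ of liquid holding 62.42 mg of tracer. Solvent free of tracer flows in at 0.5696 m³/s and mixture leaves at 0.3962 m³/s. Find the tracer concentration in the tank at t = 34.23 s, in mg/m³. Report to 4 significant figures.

1.378 mg/m³

Total volume: dV/dt = Q_in − Q_out = 0.173400 m³/s, so V(t) = 11.16 + 0.173400 t and V(34.23) = 17.0955 m³.
Species balance (pure solvent in): dm/dt = −Q_out · m/V(t).
Separate: dm/m = −Q_out dt/V(t) ⇒ ln(m/m₀) = −(Q_out/(Q_in−Q_out)) ln(V/V₀).
m = m₀ (V₀/V)^(Q_out/(Q_in−Q_out)) = 62.42 × (11.16/17.0955)^(2.28489) = 23.5572 mg.
C = m/V = 23.5572/17.0955 = 1.37798 mg/m³.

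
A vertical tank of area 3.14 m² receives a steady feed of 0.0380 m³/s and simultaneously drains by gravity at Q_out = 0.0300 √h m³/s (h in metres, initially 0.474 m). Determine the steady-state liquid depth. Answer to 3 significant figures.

Accumulation of liquid (constant cross-section A): A dh/dt = Q_in − 0.0300 √h. At steady state dh/dt = 0:
Q_in = 0.0300 √h_ss ⇒ √h_ss = 0.0380/0.0300 = 1.2667.
h_ss = 1.2667² = 1.6044 m. (Since h₀ = 0.474 m < h_ss, the level will rise toward this value.)

1.60 m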